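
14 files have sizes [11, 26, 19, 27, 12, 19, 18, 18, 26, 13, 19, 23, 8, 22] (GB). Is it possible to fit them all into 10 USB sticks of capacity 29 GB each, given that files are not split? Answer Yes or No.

Total = 261 GB; ⌈261/29⌉ = 9.
10 files each exceed half the capacity and cannot share a USB stick, forcing at least 10 USB sticks.
The bound of 10 does not rule out 10, but exhaustive search shows no assignment into 10 USB sticks of capacity 29 GB exists — the minimum is 11.

No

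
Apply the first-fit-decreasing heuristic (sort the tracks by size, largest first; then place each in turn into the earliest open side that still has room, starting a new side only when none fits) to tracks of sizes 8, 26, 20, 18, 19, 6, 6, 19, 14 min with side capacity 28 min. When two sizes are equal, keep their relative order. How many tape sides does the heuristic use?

Sorted descending: 26, 20, 19, 19, 18, 14, 8, 6, 6.
  26 → side 1 (new)  [load 26/28]
  20 → side 2 (new)  [load 20/28]
  19 → side 3 (new)  [load 19/28]
  19 → side 4 (new)  [load 19/28]
  18 → side 5 (new)  [load 18/28]
  14 → side 6 (new)  [load 14/28]
  8 → side 2  [load 28/28]
  6 → side 3  [load 25/28]
  6 → side 4  [load 25/28]
6 tape sides opened.

6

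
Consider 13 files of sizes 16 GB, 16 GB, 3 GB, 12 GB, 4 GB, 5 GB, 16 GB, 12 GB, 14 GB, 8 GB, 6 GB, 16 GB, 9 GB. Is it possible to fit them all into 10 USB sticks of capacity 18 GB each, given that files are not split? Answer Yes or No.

A valid assignment using 9 USB sticks:
  USB stick 1: 16 = 16
  USB stick 2: 16 = 16
  USB stick 3: 16 = 16
  USB stick 4: 16 = 16
  USB stick 5: 14 + 4 = 18
  USB stick 6: 12 + 6 = 18
  USB stick 7: 12 + 5 = 17
  USB stick 8: 9 + 8 = 17
  USB stick 9: 3 = 3
That uses only 9 ≤ 10, so 10 USB sticks are enough.

Yes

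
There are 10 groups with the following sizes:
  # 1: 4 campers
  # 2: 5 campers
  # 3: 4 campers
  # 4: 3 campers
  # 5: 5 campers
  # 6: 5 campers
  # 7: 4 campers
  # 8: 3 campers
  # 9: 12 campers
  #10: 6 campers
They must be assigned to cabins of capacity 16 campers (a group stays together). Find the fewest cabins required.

Total = 12 + 6 + 5 + 5 + 5 + 4 + 4 + 4 + 3 + 3 = 51 campers.
Lower bound: ⌈51/16⌉ = 4 cabins.
A packing using 4 cabins:
  cabin 1: 12 + 4 = 16
  cabin 2: 6 + 5 + 5 = 16
  cabin 3: 5 + 4 + 4 + 3 = 16
  cabin 4: 3 = 3
This matches the lower bound, so 4 is optimal.

4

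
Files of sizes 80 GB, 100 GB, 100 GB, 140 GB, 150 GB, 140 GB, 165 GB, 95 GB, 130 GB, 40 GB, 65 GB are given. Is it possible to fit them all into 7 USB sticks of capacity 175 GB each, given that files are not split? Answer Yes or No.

No

Total = 1205 GB; ⌈1205/175⌉ = 7.
8 files each exceed half the capacity and cannot share a USB stick, forcing at least 8 USB sticks.
At least 8 USB sticks are required, but only 7 are allowed.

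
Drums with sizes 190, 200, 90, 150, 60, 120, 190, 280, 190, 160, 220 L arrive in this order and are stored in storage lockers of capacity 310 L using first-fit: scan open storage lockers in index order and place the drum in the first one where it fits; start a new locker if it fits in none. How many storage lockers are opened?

8

  190 → locker 1 (new)  [load 190/310]
  200 → locker 2 (new)  [load 200/310]
  90 → locker 1  [load 280/310]
  150 → locker 3 (new)  [load 150/310]
  60 → locker 2  [load 260/310]
  120 → locker 3  [load 270/310]
  190 → locker 4 (new)  [load 190/310]
  280 → locker 5 (new)  [load 280/310]
  190 → locker 6 (new)  [load 190/310]
  160 → locker 7 (new)  [load 160/310]
  220 → locker 8 (new)  [load 220/310]
8 storage lockers opened.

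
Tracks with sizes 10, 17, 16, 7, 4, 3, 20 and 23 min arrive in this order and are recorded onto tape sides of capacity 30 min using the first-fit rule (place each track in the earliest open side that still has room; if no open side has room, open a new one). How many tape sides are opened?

4

  10 → side 1 (new)  [load 10/30]
  17 → side 1  [load 27/30]
  16 → side 2 (new)  [load 16/30]
  7 → side 2  [load 23/30]
  4 → side 2  [load 27/30]
  3 → side 1  [load 30/30]
  20 → side 3 (new)  [load 20/30]
  23 → side 4 (new)  [load 23/30]
4 tape sides opened.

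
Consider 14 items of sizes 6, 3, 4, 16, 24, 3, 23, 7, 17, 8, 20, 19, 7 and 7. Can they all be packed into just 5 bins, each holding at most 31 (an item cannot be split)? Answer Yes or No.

Total = 164; ⌈164/31⌉ = 6.
At least 6 bins are required, but only 5 are allowed.

No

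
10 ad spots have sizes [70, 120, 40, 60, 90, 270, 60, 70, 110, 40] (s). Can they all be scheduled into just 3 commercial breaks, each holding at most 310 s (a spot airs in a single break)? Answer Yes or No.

A valid assignment using 3 commercial breaks:
  break 1: 270 + 40 = 310
  break 2: 120 + 90 + 60 + 40 = 310
  break 3: 110 + 70 + 70 + 60 = 310
Every load is within 310 s, so 3 commercial breaks suffice.

Yes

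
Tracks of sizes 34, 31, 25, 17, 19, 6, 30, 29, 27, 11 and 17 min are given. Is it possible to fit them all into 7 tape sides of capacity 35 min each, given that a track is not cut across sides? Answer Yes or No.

No

Total = 246 min; ⌈246/35⌉ = 8.
At least 8 tape sides are required, but only 7 are allowed.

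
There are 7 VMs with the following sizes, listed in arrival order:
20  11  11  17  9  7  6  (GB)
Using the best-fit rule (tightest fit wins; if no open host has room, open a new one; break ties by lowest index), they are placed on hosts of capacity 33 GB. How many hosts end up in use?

3

  20 → host 1 (new)  [load 20/33]
  11 → host 1  [load 31/33]
  11 → host 2 (new)  [load 11/33]
  17 → host 2  [load 28/33]
  9 → host 3 (new)  [load 9/33]
  7 → host 3  [load 16/33]
  6 → host 3  [load 22/33]
3 hosts opened.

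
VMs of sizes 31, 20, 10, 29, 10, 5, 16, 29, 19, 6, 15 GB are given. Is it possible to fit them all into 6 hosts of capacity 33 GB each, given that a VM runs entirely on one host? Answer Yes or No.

Total = 190 GB; ⌈190/33⌉ = 6.
The bound of 6 does not rule out 6, but exhaustive search shows no assignment into 6 hosts of capacity 33 GB exists — the minimum is 7.

No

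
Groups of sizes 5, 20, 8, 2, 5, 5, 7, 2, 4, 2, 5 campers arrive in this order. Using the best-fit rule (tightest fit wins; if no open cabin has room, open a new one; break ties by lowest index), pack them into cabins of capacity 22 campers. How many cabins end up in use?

  5 → cabin 1 (new)  [load 5/22]
  20 → cabin 2 (new)  [load 20/22]
  8 → cabin 1  [load 13/22]
  2 → cabin 2  [load 22/22]
  5 → cabin 1  [load 18/22]
  5 → cabin 3 (new)  [load 5/22]
  7 → cabin 3  [load 12/22]
  2 → cabin 1  [load 20/22]
  4 → cabin 3  [load 16/22]
  2 → cabin 1  [load 22/22]
  5 → cabin 3  [load 21/22]
3 cabins opened.

3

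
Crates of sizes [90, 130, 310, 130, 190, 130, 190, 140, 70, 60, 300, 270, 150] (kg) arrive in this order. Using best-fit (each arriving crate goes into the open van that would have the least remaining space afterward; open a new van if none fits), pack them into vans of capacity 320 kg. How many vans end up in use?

8

  90 → van 1 (new)  [load 90/320]
  130 → van 1  [load 220/320]
  310 → van 2 (new)  [load 310/320]
  130 → van 3 (new)  [load 130/320]
  190 → van 3  [load 320/320]
  130 → van 4 (new)  [load 130/320]
  190 → van 4  [load 320/320]
  140 → van 5 (new)  [load 140/320]
  70 → van 1  [load 290/320]
  60 → van 5  [load 200/320]
  300 → van 6 (new)  [load 300/320]
  270 → van 7 (new)  [load 270/320]
  150 → van 8 (new)  [load 150/320]
8 vans opened.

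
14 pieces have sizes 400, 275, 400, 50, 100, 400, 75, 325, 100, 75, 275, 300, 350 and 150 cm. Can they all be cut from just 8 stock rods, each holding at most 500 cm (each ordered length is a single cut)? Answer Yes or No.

A valid assignment using 8 stock rods:
  stock rod 1: 400 + 100 = 500
  stock rod 2: 400 + 100 = 500
  stock rod 3: 400 + 75 = 475
  stock rod 4: 350 + 150 = 500
  stock rod 5: 325 + 75 + 50 = 450
  stock rod 6: 300 = 300
  stock rod 7: 275 = 275
  stock rod 8: 275 = 275
Every load is within 500 cm, so 8 stock rods suffice.

Yes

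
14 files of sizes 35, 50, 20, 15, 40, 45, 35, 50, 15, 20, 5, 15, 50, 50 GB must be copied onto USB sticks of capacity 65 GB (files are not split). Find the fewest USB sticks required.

Total = 50 + 50 + 50 + 50 + 45 + 40 + 35 + 35 + 20 + 20 + 15 + 15 + 15 + 5 = 445 GB.
Lower bound: ⌈445/65⌉ = 7 USB sticks.
Also, 8 files each exceed 65/2 GB, and no two of those can share a USB stick, so at least 8 USB sticks are needed.
A packing using 8 USB sticks:
  USB stick 1: 50 + 15 = 65
  USB stick 2: 50 + 15 = 65
  USB stick 3: 50 + 15 = 65
  USB stick 4: 50 + 5 = 55
  USB stick 5: 45 + 20 = 65
  USB stick 6: 40 + 20 = 60
  USB stick 7: 35 = 35
  USB stick 8: 35 = 35
This matches the lower bound, so 8 is optimal.

8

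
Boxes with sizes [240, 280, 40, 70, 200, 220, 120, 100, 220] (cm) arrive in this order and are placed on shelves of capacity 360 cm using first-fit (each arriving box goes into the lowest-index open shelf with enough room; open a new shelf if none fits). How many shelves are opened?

5

  240 → shelf 1 (new)  [load 240/360]
  280 → shelf 2 (new)  [load 280/360]
  40 → shelf 1  [load 280/360]
  70 → shelf 1  [load 350/360]
  200 → shelf 3 (new)  [load 200/360]
  220 → shelf 4 (new)  [load 220/360]
  120 → shelf 3  [load 320/360]
  100 → shelf 4  [load 320/360]
  220 → shelf 5 (new)  [load 220/360]
5 shelves opened.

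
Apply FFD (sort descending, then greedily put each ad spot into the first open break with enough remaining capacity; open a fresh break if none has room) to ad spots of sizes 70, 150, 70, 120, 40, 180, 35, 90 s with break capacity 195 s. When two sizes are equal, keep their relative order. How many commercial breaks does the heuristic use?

4

Sorted descending: 180, 150, 120, 90, 70, 70, 40, 35.
  180 → break 1 (new)  [load 180/195]
  150 → break 2 (new)  [load 150/195]
  120 → break 3 (new)  [load 120/195]
  90 → break 4 (new)  [load 90/195]
  70 → break 3  [load 190/195]
  70 → break 4  [load 160/195]
  40 → break 2  [load 190/195]
  35 → break 4  [load 195/195]
4 commercial breaks opened.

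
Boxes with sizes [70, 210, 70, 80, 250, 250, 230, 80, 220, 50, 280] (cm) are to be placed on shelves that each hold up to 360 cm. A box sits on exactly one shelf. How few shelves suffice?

6

Total = 280 + 250 + 250 + 230 + 220 + 210 + 80 + 80 + 70 + 70 + 50 = 1790 cm.
Lower bound: ⌈1790/360⌉ = 5 shelves.
Also, 6 boxes each exceed 180 cm, and no two of those can share a shelf, so at least 6 shelves are needed.
A packing using 6 shelves:
  shelf 1: 280 + 80 = 360
  shelf 2: 250 + 80 = 330
  shelf 3: 250 + 70 = 320
  shelf 4: 230 + 70 + 50 = 350
  shelf 5: 220 = 220
  shelf 6: 210 = 210
This matches the lower bound, so 6 is optimal.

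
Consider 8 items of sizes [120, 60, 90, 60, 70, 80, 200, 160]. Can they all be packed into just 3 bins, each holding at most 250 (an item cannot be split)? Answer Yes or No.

No

Total = 840; ⌈840/250⌉ = 4.
At least 4 bins are required, but only 3 are allowed.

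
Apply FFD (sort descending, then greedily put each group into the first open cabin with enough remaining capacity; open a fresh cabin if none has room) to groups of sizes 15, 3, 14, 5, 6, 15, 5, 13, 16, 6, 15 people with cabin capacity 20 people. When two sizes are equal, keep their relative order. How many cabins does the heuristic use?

Sorted descending: 16, 15, 15, 15, 14, 13, 6, 6, 5, 5, 3.
  16 → cabin 1 (new)  [load 16/20]
  15 → cabin 2 (new)  [load 15/20]
  15 → cabin 3 (new)  [load 15/20]
  15 → cabin 4 (new)  [load 15/20]
  14 → cabin 5 (new)  [load 14/20]
  13 → cabin 6 (new)  [load 13/20]
  6 → cabin 5  [load 20/20]
  6 → cabin 6  [load 19/20]
  5 → cabin 2  [load 20/20]
  5 → cabin 3  [load 20/20]
  3 → cabin 1  [load 19/20]
6 cabins opened.

6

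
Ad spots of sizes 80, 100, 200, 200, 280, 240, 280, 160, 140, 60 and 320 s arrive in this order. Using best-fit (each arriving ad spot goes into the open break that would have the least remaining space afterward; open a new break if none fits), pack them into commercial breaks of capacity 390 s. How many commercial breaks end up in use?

6

  80 → break 1 (new)  [load 80/390]
  100 → break 1  [load 180/390]
  200 → break 1  [load 380/390]
  200 → break 2 (new)  [load 200/390]
  280 → break 3 (new)  [load 280/390]
  240 → break 4 (new)  [load 240/390]
  280 → break 5 (new)  [load 280/390]
  160 → break 2  [load 360/390]
  140 → break 4  [load 380/390]
  60 → break 3  [load 340/390]
  320 → break 6 (new)  [load 320/390]
6 commercial breaks opened.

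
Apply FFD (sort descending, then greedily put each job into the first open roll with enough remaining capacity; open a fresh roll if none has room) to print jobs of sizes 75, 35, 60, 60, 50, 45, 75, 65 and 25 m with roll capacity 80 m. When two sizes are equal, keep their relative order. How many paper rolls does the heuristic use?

7

Sorted descending: 75, 75, 65, 60, 60, 50, 45, 35, 25.
  75 → roll 1 (new)  [load 75/80]
  75 → roll 2 (new)  [load 75/80]
  65 → roll 3 (new)  [load 65/80]
  60 → roll 4 (new)  [load 60/80]
  60 → roll 5 (new)  [load 60/80]
  50 → roll 6 (new)  [load 50/80]
  45 → roll 7 (new)  [load 45/80]
  35 → roll 7  [load 80/80]
  25 → roll 6  [load 75/80]
7 paper rolls opened.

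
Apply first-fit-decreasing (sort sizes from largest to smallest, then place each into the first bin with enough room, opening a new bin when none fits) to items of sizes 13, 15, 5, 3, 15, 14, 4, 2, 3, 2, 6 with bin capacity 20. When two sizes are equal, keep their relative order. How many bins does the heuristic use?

Sorted descending: 15, 15, 14, 13, 6, 5, 4, 3, 3, 2, 2.
  15 → bin 1 (new)  [load 15/20]
  15 → bin 2 (new)  [load 15/20]
  14 → bin 3 (new)  [load 14/20]
  13 → bin 4 (new)  [load 13/20]
  6 → bin 3  [load 20/20]
  5 → bin 1  [load 20/20]
  4 → bin 2  [load 19/20]
  3 → bin 4  [load 16/20]
  3 → bin 4  [load 19/20]
  2 → bin 5 (new)  [load 2/20]
  2 → bin 5  [load 4/20]
5 bins opened.

5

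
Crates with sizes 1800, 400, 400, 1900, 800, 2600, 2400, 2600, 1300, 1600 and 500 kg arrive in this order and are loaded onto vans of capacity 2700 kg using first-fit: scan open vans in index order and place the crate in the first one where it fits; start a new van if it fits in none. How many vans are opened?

  1800 → van 1 (new)  [load 1800/2700]
  400 → van 1  [load 2200/2700]
  400 → van 1  [load 2600/2700]
  1900 → van 2 (new)  [load 1900/2700]
  800 → van 2  [load 2700/2700]
  2600 → van 3 (new)  [load 2600/2700]
  2400 → van 4 (new)  [load 2400/2700]
  2600 → van 5 (new)  [load 2600/2700]
  1300 → van 6 (new)  [load 1300/2700]
  1600 → van 7 (new)  [load 1600/2700]
  500 → van 6  [load 1800/2700]
7 vans opened.

7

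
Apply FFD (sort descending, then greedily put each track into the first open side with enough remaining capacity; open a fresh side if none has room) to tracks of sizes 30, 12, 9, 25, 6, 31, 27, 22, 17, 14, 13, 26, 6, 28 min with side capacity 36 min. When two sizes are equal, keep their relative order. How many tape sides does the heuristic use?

9

Sorted descending: 31, 30, 28, 27, 26, 25, 22, 17, 14, 13, 12, 9, 6, 6.
  31 → side 1 (new)  [load 31/36]
  30 → side 2 (new)  [load 30/36]
  28 → side 3 (new)  [load 28/36]
  27 → side 4 (new)  [load 27/36]
  26 → side 5 (new)  [load 26/36]
  25 → side 6 (new)  [load 25/36]
  22 → side 7 (new)  [load 22/36]
  17 → side 8 (new)  [load 17/36]
  14 → side 7  [load 36/36]
  13 → side 8  [load 30/36]
  12 → side 9 (new)  [load 12/36]
  9 → side 4  [load 36/36]
  6 → side 2  [load 36/36]
  6 → side 3  [load 34/36]
9 tape sides opened.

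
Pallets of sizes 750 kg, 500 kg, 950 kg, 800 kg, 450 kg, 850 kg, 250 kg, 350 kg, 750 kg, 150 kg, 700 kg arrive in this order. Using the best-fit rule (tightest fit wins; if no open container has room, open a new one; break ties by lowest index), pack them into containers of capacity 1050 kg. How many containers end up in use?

7

  750 → container 1 (new)  [load 750/1050]
  500 → container 2 (new)  [load 500/1050]
  950 → container 3 (new)  [load 950/1050]
  800 → container 4 (new)  [load 800/1050]
  450 → container 2  [load 950/1050]
  850 → container 5 (new)  [load 850/1050]
  250 → container 4  [load 1050/1050]
  350 → container 6 (new)  [load 350/1050]
  750 → container 7 (new)  [load 750/1050]
  150 → container 5  [load 1000/1050]
  700 → container 6  [load 1050/1050]
7 containers opened.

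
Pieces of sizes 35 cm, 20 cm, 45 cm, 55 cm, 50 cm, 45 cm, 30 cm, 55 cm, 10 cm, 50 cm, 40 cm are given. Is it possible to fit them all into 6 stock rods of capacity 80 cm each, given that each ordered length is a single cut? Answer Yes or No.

Total = 435 cm; ⌈435/80⌉ = 6.
The bound of 6 does not rule out 6, but exhaustive search shows no assignment into 6 stock rods of capacity 80 cm exists — the minimum is 7.

No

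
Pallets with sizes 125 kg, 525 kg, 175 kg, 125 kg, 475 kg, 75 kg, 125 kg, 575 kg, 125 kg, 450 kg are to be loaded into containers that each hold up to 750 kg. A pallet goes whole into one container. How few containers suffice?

Total = 575 + 525 + 475 + 450 + 175 + 125 + 125 + 125 + 125 + 75 = 2775 kg.
Lower bound: ⌈2775/750⌉ = 4 containers.
A packing using 4 containers:
  container 1: 575 + 175 = 750
  container 2: 525 + 125 + 75 = 725
  container 3: 475 + 125 + 125 = 725
  container 4: 450 + 125 = 575
This matches the lower bound, so 4 is optimal.

4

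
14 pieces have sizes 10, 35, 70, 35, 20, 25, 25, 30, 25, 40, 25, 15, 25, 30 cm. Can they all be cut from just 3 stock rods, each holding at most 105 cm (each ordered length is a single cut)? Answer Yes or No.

Total = 410 cm; ⌈410/105⌉ = 4.
At least 4 stock rods are required, but only 3 are allowed.

No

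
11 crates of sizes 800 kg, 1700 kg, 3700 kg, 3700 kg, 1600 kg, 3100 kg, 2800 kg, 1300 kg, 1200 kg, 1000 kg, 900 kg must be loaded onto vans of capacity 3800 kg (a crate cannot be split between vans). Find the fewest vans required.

6

Total = 3700 + 3700 + 3100 + 2800 + 1700 + 1600 + 1300 + 1200 + 1000 + 900 + 800 = 21800 kg.
Lower bound: ⌈21800/3800⌉ = 6 vans.
A packing using 6 vans:
  van 1: 3700 = 3700
  van 2: 3700 = 3700
  van 3: 3100 = 3100
  van 4: 2800 + 1000 = 3800
  van 5: 1700 + 1300 + 800 = 3800
  van 6: 1600 + 1200 + 900 = 3700
This matches the lower bound, so 6 is optimal.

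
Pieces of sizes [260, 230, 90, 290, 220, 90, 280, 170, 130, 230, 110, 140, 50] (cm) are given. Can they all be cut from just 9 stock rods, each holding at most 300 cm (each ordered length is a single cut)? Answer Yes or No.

A valid assignment using 9 stock rods:
  stock rod 1: 290 = 290
  stock rod 2: 280 = 280
  stock rod 3: 260 = 260
  stock rod 4: 230 + 50 = 280
  stock rod 5: 230 = 230
  stock rod 6: 220 = 220
  stock rod 7: 170 + 130 = 300
  stock rod 8: 140 + 110 = 250
  stock rod 9: 90 + 90 = 180
Every load is within 300 cm, so 9 stock rods suffice.

Yes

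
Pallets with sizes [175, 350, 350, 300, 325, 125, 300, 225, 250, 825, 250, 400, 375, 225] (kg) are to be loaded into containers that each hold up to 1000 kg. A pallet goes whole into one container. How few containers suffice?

5

Total = 825 + 400 + 375 + 350 + 350 + 325 + 300 + 300 + 250 + 250 + 225 + 225 + 175 + 125 = 4475 kg.
Lower bound: ⌈4475/1000⌉ = 5 containers.
A packing using 5 containers:
  container 1: 825 + 175 = 1000
  container 2: 400 + 375 + 225 = 1000
  container 3: 350 + 350 + 300 = 1000
  container 4: 325 + 300 + 250 + 125 = 1000
  container 5: 250 + 225 = 475
This matches the lower bound, so 5 is optimal.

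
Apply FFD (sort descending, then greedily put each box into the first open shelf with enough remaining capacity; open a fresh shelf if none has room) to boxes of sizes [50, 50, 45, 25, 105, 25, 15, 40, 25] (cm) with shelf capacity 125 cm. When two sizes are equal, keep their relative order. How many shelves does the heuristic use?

4

Sorted descending: 105, 50, 50, 45, 40, 25, 25, 25, 15.
  105 → shelf 1 (new)  [load 105/125]
  50 → shelf 2 (new)  [load 50/125]
  50 → shelf 2  [load 100/125]
  45 → shelf 3 (new)  [load 45/125]
  40 → shelf 3  [load 85/125]
  25 → shelf 2  [load 125/125]
  25 → shelf 3  [load 110/125]
  25 → shelf 4 (new)  [load 25/125]
  15 → shelf 1  [load 120/125]
4 shelves opened.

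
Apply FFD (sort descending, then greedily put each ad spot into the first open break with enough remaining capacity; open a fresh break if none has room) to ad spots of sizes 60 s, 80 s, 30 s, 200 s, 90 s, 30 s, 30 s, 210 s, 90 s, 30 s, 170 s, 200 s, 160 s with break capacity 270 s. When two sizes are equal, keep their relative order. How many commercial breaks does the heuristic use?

6

Sorted descending: 210, 200, 200, 170, 160, 90, 90, 80, 60, 30, 30, 30, 30.
  210 → break 1 (new)  [load 210/270]
  200 → break 2 (new)  [load 200/270]
  200 → break 3 (new)  [load 200/270]
  170 → break 4 (new)  [load 170/270]
  160 → break 5 (new)  [load 160/270]
  90 → break 4  [load 260/270]
  90 → break 5  [load 250/270]
  80 → break 6 (new)  [load 80/270]
  60 → break 1  [load 270/270]
  30 → break 2  [load 230/270]
  30 → break 2  [load 260/270]
  30 → break 3  [load 230/270]
  30 → break 3  [load 260/270]
6 commercial breaks opened.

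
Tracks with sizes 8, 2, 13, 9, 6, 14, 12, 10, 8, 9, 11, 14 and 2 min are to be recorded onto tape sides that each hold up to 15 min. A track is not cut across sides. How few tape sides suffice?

Total = 14 + 14 + 13 + 12 + 11 + 10 + 9 + 9 + 8 + 8 + 6 + 2 + 2 = 118 min.
Lower bound: ⌈118/15⌉ = 8 tape sides.
Also, 10 tracks each exceed 15/2 min, and no two of those can share a side, so at least 10 tape sides are needed.
A packing using 10 tape sides:
  side 1: 14 = 14
  side 2: 14 = 14
  side 3: 13 + 2 = 15
  side 4: 12 + 2 = 14
  side 5: 11 = 11
  side 6: 10 = 10
  side 7: 9 + 6 = 15
  side 8: 9 = 9
  side 9: 8 = 8
  side 10: 8 = 8
This matches the lower bound, so 10 is optimal.

10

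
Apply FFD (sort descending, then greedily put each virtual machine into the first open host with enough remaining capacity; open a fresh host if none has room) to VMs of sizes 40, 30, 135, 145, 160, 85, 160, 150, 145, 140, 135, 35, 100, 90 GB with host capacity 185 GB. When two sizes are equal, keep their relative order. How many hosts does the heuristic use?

Sorted descending: 160, 160, 150, 145, 145, 140, 135, 135, 100, 90, 85, 40, 35, 30.
  160 → host 1 (new)  [load 160/185]
  160 → host 2 (new)  [load 160/185]
  150 → host 3 (new)  [load 150/185]
  145 → host 4 (new)  [load 145/185]
  145 → host 5 (new)  [load 145/185]
  140 → host 6 (new)  [load 140/185]
  135 → host 7 (new)  [load 135/185]
  135 → host 8 (new)  [load 135/185]
  100 → host 9 (new)  [load 100/185]
  90 → host 10 (new)  [load 90/185]
  85 → host 9  [load 185/185]
  40 → host 4  [load 185/185]
  35 → host 3  [load 185/185]
  30 → host 5  [load 175/185]
10 hosts opened.

10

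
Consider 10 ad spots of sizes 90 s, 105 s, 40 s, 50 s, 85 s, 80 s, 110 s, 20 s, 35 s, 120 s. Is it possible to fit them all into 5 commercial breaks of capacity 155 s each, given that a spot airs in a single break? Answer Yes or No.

Total = 735 s; ⌈735/155⌉ = 5.
6 ad spots each exceed half the capacity and cannot share a break, forcing at least 6 commercial breaks.
At least 6 commercial breaks are required, but only 5 are allowed.

No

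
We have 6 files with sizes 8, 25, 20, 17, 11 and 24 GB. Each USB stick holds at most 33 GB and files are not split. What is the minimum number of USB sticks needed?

Total = 25 + 24 + 20 + 17 + 11 + 8 = 105 GB.
Lower bound: ⌈105/33⌉ = 4 USB sticks.
A packing using 4 USB sticks:
  USB stick 1: 25 + 8 = 33
  USB stick 2: 24 = 24
  USB stick 3: 20 + 11 = 31
  USB stick 4: 17 = 17
This matches the lower bound, so 4 is optimal.

4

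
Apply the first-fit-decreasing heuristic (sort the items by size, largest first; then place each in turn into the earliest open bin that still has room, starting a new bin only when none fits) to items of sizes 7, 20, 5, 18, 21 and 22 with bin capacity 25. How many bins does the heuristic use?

4

Sorted descending: 22, 21, 20, 18, 7, 5.
  22 → bin 1 (new)  [load 22/25]
  21 → bin 2 (new)  [load 21/25]
  20 → bin 3 (new)  [load 20/25]
  18 → bin 4 (new)  [load 18/25]
  7 → bin 4  [load 25/25]
  5 → bin 3  [load 25/25]
4 bins opened.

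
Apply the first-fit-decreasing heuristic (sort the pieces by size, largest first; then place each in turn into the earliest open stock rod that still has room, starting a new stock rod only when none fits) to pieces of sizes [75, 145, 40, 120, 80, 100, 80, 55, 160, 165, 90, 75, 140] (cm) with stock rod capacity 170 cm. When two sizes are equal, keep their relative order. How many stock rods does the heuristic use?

Sorted descending: 165, 160, 145, 140, 120, 100, 90, 80, 80, 75, 75, 55, 40.
  165 → stock rod 1 (new)  [load 165/170]
  160 → stock rod 2 (new)  [load 160/170]
  145 → stock rod 3 (new)  [load 145/170]
  140 → stock rod 4 (new)  [load 140/170]
  120 → stock rod 5 (new)  [load 120/170]
  100 → stock rod 6 (new)  [load 100/170]
  90 → stock rod 7 (new)  [load 90/170]
  80 → stock rod 7  [load 170/170]
  80 → stock rod 8 (new)  [load 80/170]
  75 → stock rod 8  [load 155/170]
  75 → stock rod 9 (new)  [load 75/170]
  55 → stock rod 6  [load 155/170]
  40 → stock rod 5  [load 160/170]
9 stock rods opened.

9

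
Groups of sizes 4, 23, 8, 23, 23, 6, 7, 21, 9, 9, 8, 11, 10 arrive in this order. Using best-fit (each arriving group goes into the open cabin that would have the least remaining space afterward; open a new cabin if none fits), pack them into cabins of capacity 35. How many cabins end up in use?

6

  4 → cabin 1 (new)  [load 4/35]
  23 → cabin 1  [load 27/35]
  8 → cabin 1  [load 35/35]
  23 → cabin 2 (new)  [load 23/35]
  23 → cabin 3 (new)  [load 23/35]
  6 → cabin 2  [load 29/35]
  7 → cabin 3  [load 30/35]
  21 → cabin 4 (new)  [load 21/35]
  9 → cabin 4  [load 30/35]
  9 → cabin 5 (new)  [load 9/35]
  8 → cabin 5  [load 17/35]
  11 → cabin 5  [load 28/35]
  10 → cabin 6 (new)  [load 10/35]
6 cabins opened.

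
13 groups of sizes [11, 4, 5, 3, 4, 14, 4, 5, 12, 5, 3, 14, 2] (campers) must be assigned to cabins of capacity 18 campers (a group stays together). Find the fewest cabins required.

5

Total = 14 + 14 + 12 + 11 + 5 + 5 + 5 + 4 + 4 + 4 + 3 + 3 + 2 = 86 campers.
Lower bound: ⌈86/18⌉ = 5 cabins.
A packing using 5 cabins:
  cabin 1: 14 + 4 = 18
  cabin 2: 14 + 4 = 18
  cabin 3: 12 + 5 = 17
  cabin 4: 11 + 5 + 2 = 18
  cabin 5: 5 + 4 + 3 + 3 = 15
This matches the lower bound, so 5 is optimal.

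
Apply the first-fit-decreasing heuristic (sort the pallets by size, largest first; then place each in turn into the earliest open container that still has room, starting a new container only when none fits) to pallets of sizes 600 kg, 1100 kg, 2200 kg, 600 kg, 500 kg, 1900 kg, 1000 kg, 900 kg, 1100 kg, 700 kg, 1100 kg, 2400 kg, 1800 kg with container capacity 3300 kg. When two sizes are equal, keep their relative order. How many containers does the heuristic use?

6

Sorted descending: 2400, 2200, 1900, 1800, 1100, 1100, 1100, 1000, 900, 700, 600, 600, 500.
  2400 → container 1 (new)  [load 2400/3300]
  2200 → container 2 (new)  [load 2200/3300]
  1900 → container 3 (new)  [load 1900/3300]
  1800 → container 4 (new)  [load 1800/3300]
  1100 → container 2  [load 3300/3300]
  1100 → container 3  [load 3000/3300]
  1100 → container 4  [load 2900/3300]
  1000 → container 5 (new)  [load 1000/3300]
  900 → container 1  [load 3300/3300]
  700 → container 5  [load 1700/3300]
  600 → container 5  [load 2300/3300]
  600 → container 5  [load 2900/3300]
  500 → container 6 (new)  [load 500/3300]
6 containers opened.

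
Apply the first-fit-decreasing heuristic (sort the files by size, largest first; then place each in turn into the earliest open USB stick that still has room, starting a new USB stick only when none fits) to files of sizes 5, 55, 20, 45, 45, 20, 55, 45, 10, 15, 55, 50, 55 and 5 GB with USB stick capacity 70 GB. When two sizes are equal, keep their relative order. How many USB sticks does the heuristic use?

Sorted descending: 55, 55, 55, 55, 50, 45, 45, 45, 20, 20, 15, 10, 5, 5.
  55 → USB stick 1 (new)  [load 55/70]
  55 → USB stick 2 (new)  [load 55/70]
  55 → USB stick 3 (new)  [load 55/70]
  55 → USB stick 4 (new)  [load 55/70]
  50 → USB stick 5 (new)  [load 50/70]
  45 → USB stick 6 (new)  [load 45/70]
  45 → USB stick 7 (new)  [load 45/70]
  45 → USB stick 8 (new)  [load 45/70]
  20 → USB stick 5  [load 70/70]
  20 → USB stick 6  [load 65/70]
  15 → USB stick 1  [load 70/70]
  10 → USB stick 2  [load 65/70]
  5 → USB stick 2  [load 70/70]
  5 → USB stick 3  [load 60/70]
8 USB sticks opened.

8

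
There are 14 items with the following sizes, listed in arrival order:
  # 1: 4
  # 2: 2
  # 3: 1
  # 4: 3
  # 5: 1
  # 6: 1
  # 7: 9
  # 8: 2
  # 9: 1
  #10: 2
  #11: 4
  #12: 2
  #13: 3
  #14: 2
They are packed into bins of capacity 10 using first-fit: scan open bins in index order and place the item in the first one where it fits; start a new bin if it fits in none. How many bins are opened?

4

  4 → bin 1 (new)  [load 4/10]
  2 → bin 1  [load 6/10]
  1 → bin 1  [load 7/10]
  3 → bin 1  [load 10/10]
  1 → bin 2 (new)  [load 1/10]
  1 → bin 2  [load 2/10]
  9 → bin 3 (new)  [load 9/10]
  2 → bin 2  [load 4/10]
  1 → bin 2  [load 5/10]
  2 → bin 2  [load 7/10]
  4 → bin 4 (new)  [load 4/10]
  2 → bin 2  [load 9/10]
  3 → bin 4  [load 7/10]
  2 → bin 4  [load 9/10]
4 bins opened.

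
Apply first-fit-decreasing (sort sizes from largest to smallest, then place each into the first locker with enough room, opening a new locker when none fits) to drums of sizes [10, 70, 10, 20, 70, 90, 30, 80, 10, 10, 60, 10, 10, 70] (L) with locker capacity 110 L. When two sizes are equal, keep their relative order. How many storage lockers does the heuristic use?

Sorted descending: 90, 80, 70, 70, 70, 60, 30, 20, 10, 10, 10, 10, 10, 10.
  90 → locker 1 (new)  [load 90/110]
  80 → locker 2 (new)  [load 80/110]
  70 → locker 3 (new)  [load 70/110]
  70 → locker 4 (new)  [load 70/110]
  70 → locker 5 (new)  [load 70/110]
  60 → locker 6 (new)  [load 60/110]
  30 → locker 2  [load 110/110]
  20 → locker 1  [load 110/110]
  10 → locker 3  [load 80/110]
  10 → locker 3  [load 90/110]
  10 → locker 3  [load 100/110]
  10 → locker 3  [load 110/110]
  10 → locker 4  [load 80/110]
  10 → locker 4  [load 90/110]
6 storage lockers opened.

6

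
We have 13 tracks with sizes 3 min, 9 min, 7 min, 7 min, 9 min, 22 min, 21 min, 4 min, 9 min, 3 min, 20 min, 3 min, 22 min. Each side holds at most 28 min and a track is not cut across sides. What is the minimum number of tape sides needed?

Total = 22 + 22 + 21 + 20 + 9 + 9 + 9 + 7 + 7 + 4 + 3 + 3 + 3 = 139 min.
Lower bound: ⌈139/28⌉ = 5 tape sides.
A packing using 6 tape sides:
  side 1: 22 + 4 = 26
  side 2: 22 + 3 + 3 = 28
  side 3: 21 + 7 = 28
  side 4: 20 + 7 = 27
  side 5: 9 + 9 + 9 = 27
  side 6: 3 = 3
No arrangement into 5 tape sides stays within capacity, so 6 is optimal.

6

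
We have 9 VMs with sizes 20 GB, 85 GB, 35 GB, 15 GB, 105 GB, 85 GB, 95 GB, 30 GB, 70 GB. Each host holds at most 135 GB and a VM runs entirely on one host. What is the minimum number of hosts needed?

Total = 105 + 95 + 85 + 85 + 70 + 35 + 30 + 20 + 15 = 540 GB.
Lower bound: ⌈540/135⌉ = 4 hosts.
Also, 5 VMs each exceed 135/2 GB, and no two of those can share a host, so at least 5 hosts are needed.
A packing using 5 hosts:
  host 1: 105 + 30 = 135
  host 2: 95 + 35 = 130
  host 3: 85 + 20 + 15 = 120
  host 4: 85 = 85
  host 5: 70 = 70
This matches the lower bound, so 5 is optimal.

5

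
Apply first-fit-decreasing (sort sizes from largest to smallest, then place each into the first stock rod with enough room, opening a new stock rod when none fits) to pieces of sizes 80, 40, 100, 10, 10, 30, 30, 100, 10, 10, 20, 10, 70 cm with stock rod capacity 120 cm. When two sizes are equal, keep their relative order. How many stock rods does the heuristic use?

5

Sorted descending: 100, 100, 80, 70, 40, 30, 30, 20, 10, 10, 10, 10, 10.
  100 → stock rod 1 (new)  [load 100/120]
  100 → stock rod 2 (new)  [load 100/120]
  80 → stock rod 3 (new)  [load 80/120]
  70 → stock rod 4 (new)  [load 70/120]
  40 → stock rod 3  [load 120/120]
  30 → stock rod 4  [load 100/120]
  30 → stock rod 5 (new)  [load 30/120]
  20 → stock rod 1  [load 120/120]
  10 → stock rod 2  [load 110/120]
  10 → stock rod 2  [load 120/120]
  10 → stock rod 4  [load 110/120]
  10 → stock rod 4  [load 120/120]
  10 → stock rod 5  [load 40/120]
5 stock rods opened.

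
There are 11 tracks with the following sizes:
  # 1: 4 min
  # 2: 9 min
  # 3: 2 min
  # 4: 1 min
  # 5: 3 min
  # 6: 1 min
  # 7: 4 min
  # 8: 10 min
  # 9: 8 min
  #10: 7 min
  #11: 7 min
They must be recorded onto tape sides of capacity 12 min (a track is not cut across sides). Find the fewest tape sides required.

Total = 10 + 9 + 8 + 7 + 7 + 4 + 4 + 3 + 2 + 1 + 1 = 56 min.
Lower bound: ⌈56/12⌉ = 5 tape sides.
A packing using 5 tape sides:
  side 1: 10 + 2 = 12
  side 2: 9 + 3 = 12
  side 3: 8 + 4 = 12
  side 4: 7 + 4 + 1 = 12
  side 5: 7 + 1 = 8
This matches the lower bound, so 5 is optimal.

5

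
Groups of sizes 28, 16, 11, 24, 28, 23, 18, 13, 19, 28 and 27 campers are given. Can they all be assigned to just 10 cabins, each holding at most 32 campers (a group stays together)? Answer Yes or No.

A valid assignment using 9 cabins:
  cabin 1: 28 = 28
  cabin 2: 28 = 28
  cabin 3: 28 = 28
  cabin 4: 27 = 27
  cabin 5: 24 = 24
  cabin 6: 23 = 23
  cabin 7: 19 + 13 = 32
  cabin 8: 18 + 11 = 29
  cabin 9: 16 = 16
That uses only 9 ≤ 10, so 10 cabins are enough.

Yes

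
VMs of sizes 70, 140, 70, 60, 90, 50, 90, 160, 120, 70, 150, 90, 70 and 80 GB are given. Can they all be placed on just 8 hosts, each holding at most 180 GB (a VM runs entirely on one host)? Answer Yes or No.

Total = 1310 GB; ⌈1310/180⌉ = 8.
The bound of 8 does not rule out 8, but exhaustive search shows no assignment into 8 hosts of capacity 180 GB exists — the minimum is 9.

No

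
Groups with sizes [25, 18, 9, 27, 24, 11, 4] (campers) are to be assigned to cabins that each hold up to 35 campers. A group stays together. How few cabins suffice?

Total = 27 + 25 + 24 + 18 + 11 + 9 + 4 = 118 campers.
Lower bound: ⌈118/35⌉ = 4 cabins.
A packing using 4 cabins:
  cabin 1: 27 + 4 = 31
  cabin 2: 25 + 9 = 34
  cabin 3: 24 + 11 = 35
  cabin 4: 18 = 18
This matches the lower bound, so 4 is optimal.

4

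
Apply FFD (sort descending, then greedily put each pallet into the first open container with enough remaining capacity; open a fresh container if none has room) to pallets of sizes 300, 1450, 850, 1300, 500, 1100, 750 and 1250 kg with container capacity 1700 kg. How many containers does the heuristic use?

Sorted descending: 1450, 1300, 1250, 1100, 850, 750, 500, 300.
  1450 → container 1 (new)  [load 1450/1700]
  1300 → container 2 (new)  [load 1300/1700]
  1250 → container 3 (new)  [load 1250/1700]
  1100 → container 4 (new)  [load 1100/1700]
  850 → container 5 (new)  [load 850/1700]
  750 → container 5  [load 1600/1700]
  500 → container 4  [load 1600/1700]
  300 → container 2  [load 1600/1700]
5 containers opened.

5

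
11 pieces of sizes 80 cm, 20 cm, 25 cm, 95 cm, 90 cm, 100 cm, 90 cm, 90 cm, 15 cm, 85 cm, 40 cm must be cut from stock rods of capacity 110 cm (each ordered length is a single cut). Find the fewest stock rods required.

Total = 100 + 95 + 90 + 90 + 90 + 85 + 80 + 40 + 25 + 20 + 15 = 730 cm.
Lower bound: ⌈730/110⌉ = 7 stock rods.
A packing using 8 stock rods:
  stock rod 1: 100 = 100
  stock rod 2: 95 + 15 = 110
  stock rod 3: 90 + 20 = 110
  stock rod 4: 90 = 90
  stock rod 5: 90 = 90
  stock rod 6: 85 + 25 = 110
  stock rod 7: 80 = 80
  stock rod 8: 40 = 40
No arrangement into 7 stock rods stays within capacity, so 8 is optimal.

8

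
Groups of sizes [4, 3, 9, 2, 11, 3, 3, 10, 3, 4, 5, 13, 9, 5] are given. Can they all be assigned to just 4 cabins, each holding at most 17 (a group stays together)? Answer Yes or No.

Total = 84; ⌈84/17⌉ = 5.
At least 5 cabins are required, but only 4 are allowed.

No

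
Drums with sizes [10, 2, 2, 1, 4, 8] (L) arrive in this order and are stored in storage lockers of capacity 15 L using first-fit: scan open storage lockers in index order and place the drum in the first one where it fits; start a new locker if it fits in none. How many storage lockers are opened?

2

  10 → locker 1 (new)  [load 10/15]
  2 → locker 1  [load 12/15]
  2 → locker 1  [load 14/15]
  1 → locker 1  [load 15/15]
  4 → locker 2 (new)  [load 4/15]
  8 → locker 2  [load 12/15]
2 storage lockers opened.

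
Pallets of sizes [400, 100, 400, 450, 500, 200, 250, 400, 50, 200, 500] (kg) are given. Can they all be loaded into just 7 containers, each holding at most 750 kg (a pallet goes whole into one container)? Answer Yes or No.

A valid assignment using 6 containers:
  container 1: 500 + 250 = 750
  container 2: 500 + 200 + 50 = 750
  container 3: 450 + 200 + 100 = 750
  container 4: 400 = 400
  container 5: 400 = 400
  container 6: 400 = 400
That uses only 6 ≤ 7, so 7 containers are enough.

Yes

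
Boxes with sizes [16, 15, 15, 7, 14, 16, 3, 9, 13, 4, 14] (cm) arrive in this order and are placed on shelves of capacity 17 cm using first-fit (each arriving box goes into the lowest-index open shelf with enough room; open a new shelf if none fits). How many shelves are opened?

  16 → shelf 1 (new)  [load 16/17]
  15 → shelf 2 (new)  [load 15/17]
  15 → shelf 3 (new)  [load 15/17]
  7 → shelf 4 (new)  [load 7/17]
  14 → shelf 5 (new)  [load 14/17]
  16 → shelf 6 (new)  [load 16/17]
  3 → shelf 4  [load 10/17]
  9 → shelf 7 (new)  [load 9/17]
  13 → shelf 8 (new)  [load 13/17]
  4 → shelf 4  [load 14/17]
  14 → shelf 9 (new)  [load 14/17]
9 shelves opened.

9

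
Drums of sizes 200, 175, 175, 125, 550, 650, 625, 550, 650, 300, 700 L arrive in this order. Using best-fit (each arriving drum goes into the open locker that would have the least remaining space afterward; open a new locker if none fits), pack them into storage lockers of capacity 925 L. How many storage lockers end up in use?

  200 → locker 1 (new)  [load 200/925]
  175 → locker 1  [load 375/925]
  175 → locker 1  [load 550/925]
  125 → locker 1  [load 675/925]
  550 → locker 2 (new)  [load 550/925]
  650 → locker 3 (new)  [load 650/925]
  625 → locker 4 (new)  [load 625/925]
  550 → locker 5 (new)  [load 550/925]
  650 → locker 6 (new)  [load 650/925]
  300 → locker 4  [load 925/925]
  700 → locker 7 (new)  [load 700/925]
7 storage lockers opened.

7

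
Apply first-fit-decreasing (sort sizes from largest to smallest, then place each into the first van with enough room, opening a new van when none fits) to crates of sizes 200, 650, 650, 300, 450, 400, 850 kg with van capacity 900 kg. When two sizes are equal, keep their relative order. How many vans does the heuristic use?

Sorted descending: 850, 650, 650, 450, 400, 300, 200.
  850 → van 1 (new)  [load 850/900]
  650 → van 2 (new)  [load 650/900]
  650 → van 3 (new)  [load 650/900]
  450 → van 4 (new)  [load 450/900]
  400 → van 4  [load 850/900]
  300 → van 5 (new)  [load 300/900]
  200 → van 2  [load 850/900]
5 vans opened.

5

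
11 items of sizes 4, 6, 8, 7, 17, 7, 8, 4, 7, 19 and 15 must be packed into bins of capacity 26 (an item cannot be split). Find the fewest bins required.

Total = 19 + 17 + 15 + 8 + 8 + 7 + 7 + 7 + 6 + 4 + 4 = 102.
Lower bound: ⌈102/26⌉ = 4 bins.
A packing using 4 bins:
  bin 1: 19 + 7 = 26
  bin 2: 17 + 8 = 25
  bin 3: 15 + 7 + 4 = 26
  bin 4: 8 + 7 + 6 + 4 = 25
This matches the lower bound, so 4 is optimal.

4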